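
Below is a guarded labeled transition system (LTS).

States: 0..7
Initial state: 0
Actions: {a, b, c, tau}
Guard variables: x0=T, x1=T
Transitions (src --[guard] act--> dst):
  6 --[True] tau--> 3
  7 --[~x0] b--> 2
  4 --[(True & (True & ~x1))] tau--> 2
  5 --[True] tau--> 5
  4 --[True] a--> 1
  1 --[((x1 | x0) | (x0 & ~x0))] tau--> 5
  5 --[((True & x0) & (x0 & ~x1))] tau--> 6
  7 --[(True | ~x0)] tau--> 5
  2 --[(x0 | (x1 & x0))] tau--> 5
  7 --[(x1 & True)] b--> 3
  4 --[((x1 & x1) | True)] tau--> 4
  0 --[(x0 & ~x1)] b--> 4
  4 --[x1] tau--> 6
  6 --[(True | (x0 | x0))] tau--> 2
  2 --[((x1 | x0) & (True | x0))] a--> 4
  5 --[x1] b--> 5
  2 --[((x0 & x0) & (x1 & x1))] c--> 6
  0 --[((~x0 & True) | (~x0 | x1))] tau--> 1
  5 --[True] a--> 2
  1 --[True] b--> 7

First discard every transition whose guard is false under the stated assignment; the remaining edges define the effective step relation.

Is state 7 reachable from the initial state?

Answer: REACHABLE

Trace:
Guard filter leaves 16 enabled edge(s).
L0 = {0}
L1 = {1}  now seen {0,1}
L2 = {5,7}  now seen {0,1,5,7}
L3 = {2,3}  now seen {0,1,2,3,5,7}
L4 = {4,6}  now seen {0,1,2,3,4,5,6,7}
Reach set: {0,1,2,3,4,5,6,7}
Path to 7: tau·b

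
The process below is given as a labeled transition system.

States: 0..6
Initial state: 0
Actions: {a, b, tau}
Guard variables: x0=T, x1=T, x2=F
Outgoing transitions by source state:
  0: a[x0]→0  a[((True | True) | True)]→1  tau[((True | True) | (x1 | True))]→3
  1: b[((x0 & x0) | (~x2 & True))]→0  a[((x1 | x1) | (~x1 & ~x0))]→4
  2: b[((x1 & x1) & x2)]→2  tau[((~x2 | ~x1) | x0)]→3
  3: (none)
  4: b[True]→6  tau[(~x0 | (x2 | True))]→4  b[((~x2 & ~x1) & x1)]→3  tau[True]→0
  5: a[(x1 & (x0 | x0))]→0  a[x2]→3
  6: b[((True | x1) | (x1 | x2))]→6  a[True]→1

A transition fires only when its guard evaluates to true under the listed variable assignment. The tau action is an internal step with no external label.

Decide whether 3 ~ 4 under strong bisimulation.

Bisimulation quotient by refinement:
  π0 = {{0,1,2,3,4,5,6}}
  π1 = {{0},{1,6},{2},{3},{4},{5}}
  π2 = {{0},{1},{2},{3},{4},{5},{6}}
Fixed point at round 3; 7 class(es).
3∈{3}, 4∈{4}

Answer: NOT BISIMILAR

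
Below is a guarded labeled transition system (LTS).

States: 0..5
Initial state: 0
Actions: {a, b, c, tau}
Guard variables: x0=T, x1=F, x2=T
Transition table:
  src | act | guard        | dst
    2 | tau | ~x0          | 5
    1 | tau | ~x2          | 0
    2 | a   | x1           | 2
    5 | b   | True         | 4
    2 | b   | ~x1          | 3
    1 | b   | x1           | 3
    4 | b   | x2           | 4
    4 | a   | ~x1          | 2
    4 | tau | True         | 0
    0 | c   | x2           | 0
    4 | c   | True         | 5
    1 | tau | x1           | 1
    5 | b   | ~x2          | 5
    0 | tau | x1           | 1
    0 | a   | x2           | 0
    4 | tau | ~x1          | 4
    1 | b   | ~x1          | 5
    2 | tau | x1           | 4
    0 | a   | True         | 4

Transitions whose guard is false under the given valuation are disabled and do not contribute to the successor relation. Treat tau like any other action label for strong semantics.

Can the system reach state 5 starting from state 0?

11 transition(s) survive guard evaluation.
depth 0: {0}
depth 1: {4}  cumulative {0,4}
depth 2: {2,5}  cumulative {0,2,4,5}
depth 3: {3}  cumulative {0,2,3,4,5}
R = {0,2,3,4,5}
witness 5: a·c

Answer: REACHABLE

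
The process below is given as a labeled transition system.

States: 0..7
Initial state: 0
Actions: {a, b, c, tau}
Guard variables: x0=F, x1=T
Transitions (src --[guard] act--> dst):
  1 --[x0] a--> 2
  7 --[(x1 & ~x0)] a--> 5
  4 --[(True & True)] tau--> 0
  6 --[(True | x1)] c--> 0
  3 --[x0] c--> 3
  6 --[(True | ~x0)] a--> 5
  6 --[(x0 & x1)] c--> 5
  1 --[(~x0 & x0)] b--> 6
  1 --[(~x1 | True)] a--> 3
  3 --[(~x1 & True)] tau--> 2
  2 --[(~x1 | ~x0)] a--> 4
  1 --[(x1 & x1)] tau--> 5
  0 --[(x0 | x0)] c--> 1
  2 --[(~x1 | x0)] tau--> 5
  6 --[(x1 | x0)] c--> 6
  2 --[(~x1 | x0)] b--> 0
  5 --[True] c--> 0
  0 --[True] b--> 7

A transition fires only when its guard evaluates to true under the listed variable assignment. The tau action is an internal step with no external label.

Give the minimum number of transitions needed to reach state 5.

BFS to 5:
  Layer 0: {0}
  Layer 1: {7}
  Layer 2: {5}
depth(5)=2, e.g. b·a

Answer: 2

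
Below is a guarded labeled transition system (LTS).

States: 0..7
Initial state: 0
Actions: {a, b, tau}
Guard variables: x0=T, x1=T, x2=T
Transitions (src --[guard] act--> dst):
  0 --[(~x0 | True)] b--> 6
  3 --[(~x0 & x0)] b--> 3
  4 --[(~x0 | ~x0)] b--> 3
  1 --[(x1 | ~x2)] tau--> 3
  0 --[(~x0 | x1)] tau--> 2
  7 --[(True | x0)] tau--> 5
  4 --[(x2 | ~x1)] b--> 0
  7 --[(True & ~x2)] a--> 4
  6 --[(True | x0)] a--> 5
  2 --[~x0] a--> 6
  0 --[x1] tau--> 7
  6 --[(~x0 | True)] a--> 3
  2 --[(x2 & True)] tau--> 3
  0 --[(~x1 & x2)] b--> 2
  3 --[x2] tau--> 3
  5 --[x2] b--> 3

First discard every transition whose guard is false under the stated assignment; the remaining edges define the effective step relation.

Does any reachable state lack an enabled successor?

Reach set: {0,2,3,5,6,7}
  0: b→6  tau→2  tau→7  [3 exit(s)]
  2: tau→3  [1 exit(s)]
  3: tau→3  [1 exit(s)]
  5: b→3  [1 exit(s)]
  6: a→3  a→5  [2 exit(s)]
  7: tau→5  [1 exit(s)]

Answer: DEADLOCK-FREE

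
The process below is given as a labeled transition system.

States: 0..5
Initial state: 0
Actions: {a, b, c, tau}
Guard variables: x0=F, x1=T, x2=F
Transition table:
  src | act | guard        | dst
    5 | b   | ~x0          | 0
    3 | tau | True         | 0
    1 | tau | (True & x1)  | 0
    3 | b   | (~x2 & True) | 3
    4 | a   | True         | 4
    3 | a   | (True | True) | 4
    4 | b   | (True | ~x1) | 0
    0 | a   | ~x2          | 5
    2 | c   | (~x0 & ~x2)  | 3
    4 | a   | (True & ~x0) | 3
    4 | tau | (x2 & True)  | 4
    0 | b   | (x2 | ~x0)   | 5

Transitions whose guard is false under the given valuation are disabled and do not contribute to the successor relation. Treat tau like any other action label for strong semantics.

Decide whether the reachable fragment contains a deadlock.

Reach set: {0,5}
  0: a→5  b→5  [deg 2]
  5: b→0  [deg 1]

Answer: DEADLOCK-FREE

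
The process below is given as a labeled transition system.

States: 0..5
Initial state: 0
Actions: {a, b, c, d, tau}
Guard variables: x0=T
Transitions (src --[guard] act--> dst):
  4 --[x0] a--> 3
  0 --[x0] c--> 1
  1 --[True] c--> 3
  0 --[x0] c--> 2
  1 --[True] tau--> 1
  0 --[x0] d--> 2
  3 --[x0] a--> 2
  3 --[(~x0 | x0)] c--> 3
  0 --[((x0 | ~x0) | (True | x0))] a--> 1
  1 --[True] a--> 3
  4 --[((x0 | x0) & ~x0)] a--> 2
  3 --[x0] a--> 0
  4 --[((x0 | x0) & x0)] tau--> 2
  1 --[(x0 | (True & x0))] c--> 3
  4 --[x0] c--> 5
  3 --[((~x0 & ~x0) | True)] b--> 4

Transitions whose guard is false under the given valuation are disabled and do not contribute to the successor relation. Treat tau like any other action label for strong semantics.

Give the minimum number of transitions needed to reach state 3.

Answer: 2

Trace:
BFS to 3:
  Layer 0: {0}
  Layer 1: {1,2}
  Layer 2: {3}
depth(3)=2, e.g. a·a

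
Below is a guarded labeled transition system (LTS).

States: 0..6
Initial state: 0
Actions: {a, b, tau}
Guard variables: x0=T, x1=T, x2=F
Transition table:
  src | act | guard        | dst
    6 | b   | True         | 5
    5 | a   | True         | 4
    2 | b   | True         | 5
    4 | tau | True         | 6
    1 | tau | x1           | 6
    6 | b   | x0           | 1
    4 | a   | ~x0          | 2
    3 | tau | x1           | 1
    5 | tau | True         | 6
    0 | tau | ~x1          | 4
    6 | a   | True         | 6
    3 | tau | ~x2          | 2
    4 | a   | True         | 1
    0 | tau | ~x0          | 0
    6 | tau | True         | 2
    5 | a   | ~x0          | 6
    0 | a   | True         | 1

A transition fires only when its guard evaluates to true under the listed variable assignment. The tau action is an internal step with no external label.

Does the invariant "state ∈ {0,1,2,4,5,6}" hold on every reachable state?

Answer: INVARIANT HOLDS

Analysis:
Inv-set: {0,1,2,4,5,6}
R = {0,1,2,4,5,6}
  0: ✓
  1: ✓
  2: ✓
  4: ✓
  5: ✓
  6: ✓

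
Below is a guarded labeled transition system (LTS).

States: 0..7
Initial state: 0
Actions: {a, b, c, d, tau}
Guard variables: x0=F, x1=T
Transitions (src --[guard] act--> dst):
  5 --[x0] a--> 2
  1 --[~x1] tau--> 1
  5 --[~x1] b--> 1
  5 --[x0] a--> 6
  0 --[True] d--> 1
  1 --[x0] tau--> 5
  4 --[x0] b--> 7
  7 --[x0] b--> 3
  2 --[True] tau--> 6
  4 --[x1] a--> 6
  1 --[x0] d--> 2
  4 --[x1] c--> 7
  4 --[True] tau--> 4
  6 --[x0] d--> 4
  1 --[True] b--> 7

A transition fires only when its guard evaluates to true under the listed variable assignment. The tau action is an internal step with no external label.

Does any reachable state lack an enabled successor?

Reach set: {0,1,7}
  0: d→1  [deg 1]
  1: b→7  [deg 1]
  7: ∅  [deadlock]
trace reaching 7: d·b

Answer: DEADLOCK at state 7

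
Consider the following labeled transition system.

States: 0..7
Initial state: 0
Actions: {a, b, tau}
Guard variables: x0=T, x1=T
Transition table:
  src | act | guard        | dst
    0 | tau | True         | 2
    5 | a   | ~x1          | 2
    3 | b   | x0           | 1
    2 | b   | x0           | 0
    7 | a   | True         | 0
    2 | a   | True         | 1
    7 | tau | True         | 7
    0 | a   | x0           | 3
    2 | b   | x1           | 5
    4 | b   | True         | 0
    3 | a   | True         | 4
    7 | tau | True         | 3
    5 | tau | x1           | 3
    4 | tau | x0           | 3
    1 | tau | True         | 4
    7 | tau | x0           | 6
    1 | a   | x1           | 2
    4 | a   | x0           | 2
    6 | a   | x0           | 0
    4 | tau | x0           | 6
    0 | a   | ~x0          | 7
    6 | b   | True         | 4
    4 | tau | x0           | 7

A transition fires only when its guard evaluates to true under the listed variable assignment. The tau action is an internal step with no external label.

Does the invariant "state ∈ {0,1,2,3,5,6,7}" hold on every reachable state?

Allowed set {0,1,2,3,5,6,7}
R = {0,1,2,3,4,5,6,7}
  0: ✓
  1: ✓
  2: ✓
  3: ✓
  4: ✗ unsafe
  5: ✓
  6: ✓
  7: ✓
counterexample path to 4: a·a

Answer: INVARIANT VIOLATED at state 4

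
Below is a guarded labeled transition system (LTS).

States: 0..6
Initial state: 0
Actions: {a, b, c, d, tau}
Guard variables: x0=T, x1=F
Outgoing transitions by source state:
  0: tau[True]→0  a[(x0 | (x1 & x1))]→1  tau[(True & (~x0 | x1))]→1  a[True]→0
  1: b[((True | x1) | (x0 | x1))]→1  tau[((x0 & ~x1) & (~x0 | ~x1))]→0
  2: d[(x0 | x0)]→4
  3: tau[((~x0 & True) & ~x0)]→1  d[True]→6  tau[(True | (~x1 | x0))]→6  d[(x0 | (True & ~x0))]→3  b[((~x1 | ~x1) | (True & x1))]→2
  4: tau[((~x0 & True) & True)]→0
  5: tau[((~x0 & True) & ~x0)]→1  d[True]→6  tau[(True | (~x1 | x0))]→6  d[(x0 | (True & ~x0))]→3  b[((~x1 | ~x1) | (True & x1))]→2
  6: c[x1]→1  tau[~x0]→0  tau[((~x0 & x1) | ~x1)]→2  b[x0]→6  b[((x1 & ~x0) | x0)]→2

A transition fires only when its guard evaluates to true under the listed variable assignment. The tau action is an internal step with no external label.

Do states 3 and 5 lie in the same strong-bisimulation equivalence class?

Bisimulation quotient by refinement:
  P[0] = {{0,1,2,3,4,5,6}}
  P[1] = {{0},{1,6},{2},{3,5},{4}}
  P[2] = {{0},{1},{2},{3,5},{4},{6}}
Fixed point at round 3; 6 class(es).
3∈{3,5}, 5∈{3,5}

Answer: BISIMILAR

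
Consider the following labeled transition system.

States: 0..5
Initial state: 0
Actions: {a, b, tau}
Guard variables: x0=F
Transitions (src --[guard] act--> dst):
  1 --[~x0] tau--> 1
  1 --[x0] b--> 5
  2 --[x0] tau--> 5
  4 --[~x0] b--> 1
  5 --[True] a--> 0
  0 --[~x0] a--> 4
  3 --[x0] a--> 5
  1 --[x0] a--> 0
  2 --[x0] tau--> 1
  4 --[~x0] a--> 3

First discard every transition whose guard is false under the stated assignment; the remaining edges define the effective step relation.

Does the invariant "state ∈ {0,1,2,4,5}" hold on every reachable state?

Safe = {0,1,2,4,5}
R = {0,1,3,4}
  0: ✓
  1: ✓
  3: VIOLATES
  4: ✓
counterexample path to 3: a·a

Answer: INVARIANT VIOLATED at state 3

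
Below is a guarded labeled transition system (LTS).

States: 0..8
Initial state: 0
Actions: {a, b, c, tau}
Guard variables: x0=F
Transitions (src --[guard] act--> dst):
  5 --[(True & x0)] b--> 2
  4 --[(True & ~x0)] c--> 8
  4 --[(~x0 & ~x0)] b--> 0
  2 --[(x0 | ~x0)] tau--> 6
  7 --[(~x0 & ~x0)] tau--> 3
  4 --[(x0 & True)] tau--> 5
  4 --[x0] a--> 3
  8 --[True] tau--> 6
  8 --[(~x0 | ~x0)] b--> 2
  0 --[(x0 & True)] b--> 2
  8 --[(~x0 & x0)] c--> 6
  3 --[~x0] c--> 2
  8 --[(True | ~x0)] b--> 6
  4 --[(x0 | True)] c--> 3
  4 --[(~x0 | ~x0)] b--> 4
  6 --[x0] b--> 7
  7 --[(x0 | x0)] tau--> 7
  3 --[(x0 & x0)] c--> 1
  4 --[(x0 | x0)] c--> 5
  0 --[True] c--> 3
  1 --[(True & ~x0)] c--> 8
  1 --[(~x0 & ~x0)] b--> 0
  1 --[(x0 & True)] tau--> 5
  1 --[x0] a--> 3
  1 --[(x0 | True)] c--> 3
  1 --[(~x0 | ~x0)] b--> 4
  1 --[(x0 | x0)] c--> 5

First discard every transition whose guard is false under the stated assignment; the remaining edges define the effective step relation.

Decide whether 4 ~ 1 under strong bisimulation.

Compute ~ classes (split until stable):
  P[0] = {{0,1,2,3,4,5,6,7,8}}
  P[1] = {{0,3},{1,4},{2,7},{5,6},{8}}
  P[2] = {{0},{1,4},{2},{3},{5,6},{7},{8}}
7 equivalence class(es) (converged in 3)
4∈{1,4}, 1∈{1,4}

Answer: BISIMILAR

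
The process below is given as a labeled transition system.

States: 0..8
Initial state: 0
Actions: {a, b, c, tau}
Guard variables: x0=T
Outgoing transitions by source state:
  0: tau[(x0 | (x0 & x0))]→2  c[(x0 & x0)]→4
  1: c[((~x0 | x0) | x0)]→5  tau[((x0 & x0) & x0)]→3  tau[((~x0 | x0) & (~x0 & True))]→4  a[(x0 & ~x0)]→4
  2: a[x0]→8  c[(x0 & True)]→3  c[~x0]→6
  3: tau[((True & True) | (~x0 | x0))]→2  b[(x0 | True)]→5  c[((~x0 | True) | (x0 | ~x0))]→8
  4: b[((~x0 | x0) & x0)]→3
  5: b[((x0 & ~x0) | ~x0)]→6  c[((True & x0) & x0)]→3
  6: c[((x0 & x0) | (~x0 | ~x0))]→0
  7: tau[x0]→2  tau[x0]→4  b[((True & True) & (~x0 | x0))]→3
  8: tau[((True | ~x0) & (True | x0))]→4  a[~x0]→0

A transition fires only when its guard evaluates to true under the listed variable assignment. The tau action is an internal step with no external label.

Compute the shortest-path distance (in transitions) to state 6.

BFS to 6:
  Layer 0: {0}
  Layer 1: {2,4}
  Layer 2: {3,8}
  Layer 3: {5}
6 never appears.

Answer: UNREACHABLE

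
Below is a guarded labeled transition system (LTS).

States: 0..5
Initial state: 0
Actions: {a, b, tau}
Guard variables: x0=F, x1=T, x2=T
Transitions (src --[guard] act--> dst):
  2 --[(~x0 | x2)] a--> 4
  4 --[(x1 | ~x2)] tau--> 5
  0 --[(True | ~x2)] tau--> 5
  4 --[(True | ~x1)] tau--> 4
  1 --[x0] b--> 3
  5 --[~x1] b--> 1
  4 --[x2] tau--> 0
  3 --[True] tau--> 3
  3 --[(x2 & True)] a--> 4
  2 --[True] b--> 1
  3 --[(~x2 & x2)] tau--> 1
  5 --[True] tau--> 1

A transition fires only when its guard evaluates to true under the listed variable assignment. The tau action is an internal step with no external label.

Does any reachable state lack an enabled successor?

Answer: DEADLOCK at state 1

Working:
Reach set: {0,1,5}
  0: tau→5  [deg 1]
  1: ∅  [STUCK]
  5: tau→1  [deg 1]
trace reaching 1: tau·tau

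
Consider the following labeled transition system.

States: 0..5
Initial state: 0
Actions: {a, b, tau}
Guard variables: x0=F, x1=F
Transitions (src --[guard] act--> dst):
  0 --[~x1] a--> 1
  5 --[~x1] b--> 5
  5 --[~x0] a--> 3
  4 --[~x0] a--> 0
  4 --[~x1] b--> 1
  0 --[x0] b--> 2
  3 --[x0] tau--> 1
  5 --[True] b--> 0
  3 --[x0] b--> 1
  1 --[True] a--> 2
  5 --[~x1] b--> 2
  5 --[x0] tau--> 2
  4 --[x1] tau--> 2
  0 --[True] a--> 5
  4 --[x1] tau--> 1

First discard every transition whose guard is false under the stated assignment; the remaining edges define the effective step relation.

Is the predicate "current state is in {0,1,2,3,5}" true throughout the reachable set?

Answer: INVARIANT HOLDS

Analysis:
Allowed set {0,1,2,3,5}
Reach set: {0,1,2,3,5}
  0: ok
  1: ok
  2: ok
  3: ok
  5: ok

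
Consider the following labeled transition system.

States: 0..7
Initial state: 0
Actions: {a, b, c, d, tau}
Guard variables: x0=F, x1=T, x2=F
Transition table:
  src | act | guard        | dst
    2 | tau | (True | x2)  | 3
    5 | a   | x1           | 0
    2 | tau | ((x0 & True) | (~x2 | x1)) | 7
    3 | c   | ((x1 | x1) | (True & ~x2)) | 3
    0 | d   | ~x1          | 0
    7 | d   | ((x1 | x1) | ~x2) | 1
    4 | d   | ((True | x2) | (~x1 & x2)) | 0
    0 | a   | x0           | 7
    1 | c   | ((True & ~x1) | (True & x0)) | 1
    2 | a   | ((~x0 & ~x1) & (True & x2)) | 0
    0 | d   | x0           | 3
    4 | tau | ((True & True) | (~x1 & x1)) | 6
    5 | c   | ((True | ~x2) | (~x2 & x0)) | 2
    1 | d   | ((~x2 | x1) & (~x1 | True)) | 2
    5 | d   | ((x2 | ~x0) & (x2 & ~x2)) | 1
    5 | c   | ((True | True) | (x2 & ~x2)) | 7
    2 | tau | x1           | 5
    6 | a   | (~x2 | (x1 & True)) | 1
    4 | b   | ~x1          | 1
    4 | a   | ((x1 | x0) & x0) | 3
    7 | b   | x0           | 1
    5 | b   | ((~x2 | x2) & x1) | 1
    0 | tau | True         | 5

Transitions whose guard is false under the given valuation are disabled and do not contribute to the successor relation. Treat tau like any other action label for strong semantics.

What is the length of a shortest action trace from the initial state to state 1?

Layered search for 1:
  Layer 0: {0}
  Layer 1: {5}
  Layer 2: {1,2,7}
first hit 1 at d=2 via tau·b

Answer: 2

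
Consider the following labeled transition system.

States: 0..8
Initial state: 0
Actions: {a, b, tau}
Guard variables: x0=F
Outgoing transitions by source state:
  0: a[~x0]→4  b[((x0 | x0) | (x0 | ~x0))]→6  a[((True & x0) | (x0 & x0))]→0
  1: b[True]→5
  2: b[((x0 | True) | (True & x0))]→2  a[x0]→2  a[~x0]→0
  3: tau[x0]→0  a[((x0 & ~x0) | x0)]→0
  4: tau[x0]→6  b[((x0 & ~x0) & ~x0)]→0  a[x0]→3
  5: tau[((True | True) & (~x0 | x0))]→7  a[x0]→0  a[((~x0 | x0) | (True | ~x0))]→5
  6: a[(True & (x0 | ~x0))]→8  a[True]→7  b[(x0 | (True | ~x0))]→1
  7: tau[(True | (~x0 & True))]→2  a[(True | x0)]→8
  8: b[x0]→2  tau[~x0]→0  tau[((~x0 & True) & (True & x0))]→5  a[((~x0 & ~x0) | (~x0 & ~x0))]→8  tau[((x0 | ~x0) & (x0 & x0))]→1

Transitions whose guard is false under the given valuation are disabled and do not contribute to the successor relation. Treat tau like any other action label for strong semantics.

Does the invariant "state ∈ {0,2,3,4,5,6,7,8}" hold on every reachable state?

Answer: INVARIANT VIOLATED at state 1

Trace:
Safe = {0,2,3,4,5,6,7,8}
R = {0,1,2,4,5,6,7,8}
  0: ok
  1: ✗ unsafe
  2: ok
  4: ok
  5: ok
  6: ok
  7: ok
  8: ok
witness against invariant: b·b → 1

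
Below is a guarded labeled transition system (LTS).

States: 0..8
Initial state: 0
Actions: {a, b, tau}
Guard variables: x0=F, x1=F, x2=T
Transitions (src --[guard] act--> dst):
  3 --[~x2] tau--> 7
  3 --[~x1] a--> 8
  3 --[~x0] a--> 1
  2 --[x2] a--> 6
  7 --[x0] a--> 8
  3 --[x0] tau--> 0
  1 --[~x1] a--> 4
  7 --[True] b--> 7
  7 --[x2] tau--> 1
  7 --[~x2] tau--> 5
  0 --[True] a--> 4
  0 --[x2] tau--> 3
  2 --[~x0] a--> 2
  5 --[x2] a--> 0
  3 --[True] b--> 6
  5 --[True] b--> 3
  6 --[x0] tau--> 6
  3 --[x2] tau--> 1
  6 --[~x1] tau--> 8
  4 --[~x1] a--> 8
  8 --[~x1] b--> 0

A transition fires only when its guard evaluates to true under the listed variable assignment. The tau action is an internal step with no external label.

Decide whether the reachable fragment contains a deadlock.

R = {0,1,3,4,6,8}
  0: a→4  tau→3  [2 out]
  1: a→4  [1 out]
  3: a→1  a→8  b→6  tau→1  [4 out]
  4: a→8  [1 out]
  6: tau→8  [1 out]
  8: b→0  [1 out]

Answer: DEADLOCK-FREE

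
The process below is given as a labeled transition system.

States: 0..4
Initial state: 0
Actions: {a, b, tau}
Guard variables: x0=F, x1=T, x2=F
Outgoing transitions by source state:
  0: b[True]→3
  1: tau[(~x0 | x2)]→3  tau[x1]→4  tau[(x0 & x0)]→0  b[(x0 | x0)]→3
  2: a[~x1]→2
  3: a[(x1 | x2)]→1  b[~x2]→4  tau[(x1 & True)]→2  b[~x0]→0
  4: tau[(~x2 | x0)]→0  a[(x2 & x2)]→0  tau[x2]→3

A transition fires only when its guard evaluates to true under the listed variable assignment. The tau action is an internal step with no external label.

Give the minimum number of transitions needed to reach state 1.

Answer: 2

Working:
BFS to 1:
  L0 = {0}
  L1 = {3}
  L2 = {1,2,4}
first hit 1 at d=2 via b·a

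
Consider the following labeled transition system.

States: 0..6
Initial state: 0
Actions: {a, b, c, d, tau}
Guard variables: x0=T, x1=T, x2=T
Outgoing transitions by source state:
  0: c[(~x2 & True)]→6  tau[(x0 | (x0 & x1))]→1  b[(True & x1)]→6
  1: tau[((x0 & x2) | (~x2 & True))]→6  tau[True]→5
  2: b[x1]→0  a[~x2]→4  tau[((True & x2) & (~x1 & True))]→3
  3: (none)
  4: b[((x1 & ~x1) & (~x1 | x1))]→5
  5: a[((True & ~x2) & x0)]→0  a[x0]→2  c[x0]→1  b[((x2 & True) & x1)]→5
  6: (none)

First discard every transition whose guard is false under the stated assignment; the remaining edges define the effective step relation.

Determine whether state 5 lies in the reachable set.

After dropping false guards: 8 live edges.
Layer 0: {0}
Layer 1: {1,6}  total {0,1,6}
Layer 2: {5}  total {0,1,5,6}
Layer 3: {2}  total {0,1,2,5,6}
R = {0,1,2,5,6}
trace reaching 5: tau·tau

Answer: REACHABLE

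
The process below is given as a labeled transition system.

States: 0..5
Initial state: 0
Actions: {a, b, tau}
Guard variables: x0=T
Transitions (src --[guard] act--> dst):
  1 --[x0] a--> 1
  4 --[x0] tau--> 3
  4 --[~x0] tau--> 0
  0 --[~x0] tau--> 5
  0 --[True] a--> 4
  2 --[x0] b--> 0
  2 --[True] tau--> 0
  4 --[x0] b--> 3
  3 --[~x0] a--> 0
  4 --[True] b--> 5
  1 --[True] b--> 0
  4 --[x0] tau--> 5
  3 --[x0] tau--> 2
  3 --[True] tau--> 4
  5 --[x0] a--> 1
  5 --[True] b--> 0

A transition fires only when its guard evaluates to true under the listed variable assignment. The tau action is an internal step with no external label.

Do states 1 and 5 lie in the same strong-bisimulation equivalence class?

Answer: BISIMILAR

Analysis:
Refine partition for ~:
  round 0: {{0,1,2,3,4,5}}
  round 1: {{0},{1,5},{2,4},{3}}
  round 2: {{0},{1,5},{2},{3},{4}}
stable after 3 split(s): 5 block(s)
1∈{1,5}, 5∈{1,5}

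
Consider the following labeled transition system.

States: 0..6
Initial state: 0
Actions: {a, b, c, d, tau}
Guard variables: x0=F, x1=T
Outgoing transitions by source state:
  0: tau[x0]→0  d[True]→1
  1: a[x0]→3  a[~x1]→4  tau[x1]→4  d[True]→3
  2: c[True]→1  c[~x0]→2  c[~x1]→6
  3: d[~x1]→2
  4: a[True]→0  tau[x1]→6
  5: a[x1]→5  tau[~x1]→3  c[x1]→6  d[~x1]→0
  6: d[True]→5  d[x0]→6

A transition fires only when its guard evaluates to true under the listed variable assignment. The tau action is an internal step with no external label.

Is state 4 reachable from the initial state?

Answer: REACHABLE

Trace:
10 transition(s) survive guard evaluation.
Layer 0: {0}
Layer 1: {1}  now seen {0,1}
Layer 2: {3,4}  now seen {0,1,3,4}
Layer 3: {6}  now seen {0,1,3,4,6}
Layer 4: {5}  now seen {0,1,3,4,5,6}
R = {0,1,3,4,5,6}
trace reaching 4: d·tau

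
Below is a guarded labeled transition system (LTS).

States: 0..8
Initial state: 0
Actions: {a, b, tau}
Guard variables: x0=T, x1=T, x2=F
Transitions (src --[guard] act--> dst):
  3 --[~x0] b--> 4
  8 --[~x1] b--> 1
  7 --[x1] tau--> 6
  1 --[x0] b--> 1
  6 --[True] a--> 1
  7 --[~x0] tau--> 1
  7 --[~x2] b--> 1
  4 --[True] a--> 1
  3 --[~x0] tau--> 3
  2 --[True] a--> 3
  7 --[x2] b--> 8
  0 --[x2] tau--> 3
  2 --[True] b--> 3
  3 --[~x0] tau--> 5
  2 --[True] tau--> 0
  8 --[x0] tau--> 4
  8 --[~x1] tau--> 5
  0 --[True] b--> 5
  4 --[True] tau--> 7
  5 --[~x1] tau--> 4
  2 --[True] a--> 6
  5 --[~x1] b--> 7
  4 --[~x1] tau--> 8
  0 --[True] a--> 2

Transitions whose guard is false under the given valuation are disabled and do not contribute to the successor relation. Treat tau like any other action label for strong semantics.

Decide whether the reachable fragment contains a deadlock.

Reach set: {0,1,2,3,5,6}
  0: a→2  b→5  [deg 2]
  1: b→1  [deg 1]
  2: a→3  a→6  b→3  tau→0  [deg 4]
  3: ∅  [no exit]
  5: ∅  [no exit]
  6: a→1  [deg 1]
witness 3: a·a

Answer: DEADLOCK at state 3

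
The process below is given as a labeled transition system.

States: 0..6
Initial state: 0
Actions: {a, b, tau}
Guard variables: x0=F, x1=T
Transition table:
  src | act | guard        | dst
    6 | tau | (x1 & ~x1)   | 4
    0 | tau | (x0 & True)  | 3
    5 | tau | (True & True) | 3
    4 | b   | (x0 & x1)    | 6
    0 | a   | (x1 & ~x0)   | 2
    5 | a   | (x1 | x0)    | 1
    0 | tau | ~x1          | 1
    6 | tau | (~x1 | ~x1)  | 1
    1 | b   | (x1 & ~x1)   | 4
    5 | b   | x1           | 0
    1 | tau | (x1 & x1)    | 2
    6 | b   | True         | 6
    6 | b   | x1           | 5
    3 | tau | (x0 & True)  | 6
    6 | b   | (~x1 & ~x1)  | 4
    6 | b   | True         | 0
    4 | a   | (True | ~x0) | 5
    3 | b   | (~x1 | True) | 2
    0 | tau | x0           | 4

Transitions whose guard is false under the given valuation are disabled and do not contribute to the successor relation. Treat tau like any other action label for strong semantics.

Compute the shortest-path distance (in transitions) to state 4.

Breadth-first toward 4:
  depth 0: {0}
  depth 1: {2}
4 never appears.

Answer: UNREACHABLE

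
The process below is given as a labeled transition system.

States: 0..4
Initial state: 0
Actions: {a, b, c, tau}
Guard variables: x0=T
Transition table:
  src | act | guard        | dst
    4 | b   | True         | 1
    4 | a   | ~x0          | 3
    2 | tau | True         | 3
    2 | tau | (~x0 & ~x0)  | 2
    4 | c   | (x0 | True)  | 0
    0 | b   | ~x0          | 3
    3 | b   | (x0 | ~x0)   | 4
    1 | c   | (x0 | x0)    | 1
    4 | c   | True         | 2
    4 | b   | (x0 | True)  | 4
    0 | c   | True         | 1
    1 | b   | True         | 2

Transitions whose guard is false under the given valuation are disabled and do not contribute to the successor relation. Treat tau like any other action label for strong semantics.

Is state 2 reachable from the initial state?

Answer: REACHABLE

Analysis:
9 transition(s) survive guard evaluation.
L0 = {0}
L1 = {1}  cumulative {0,1}
L2 = {2}  cumulative {0,1,2}
L3 = {3}  cumulative {0,1,2,3}
L4 = {4}  cumulative {0,1,2,3,4}
R = {0,1,2,3,4}
witness 2: c·b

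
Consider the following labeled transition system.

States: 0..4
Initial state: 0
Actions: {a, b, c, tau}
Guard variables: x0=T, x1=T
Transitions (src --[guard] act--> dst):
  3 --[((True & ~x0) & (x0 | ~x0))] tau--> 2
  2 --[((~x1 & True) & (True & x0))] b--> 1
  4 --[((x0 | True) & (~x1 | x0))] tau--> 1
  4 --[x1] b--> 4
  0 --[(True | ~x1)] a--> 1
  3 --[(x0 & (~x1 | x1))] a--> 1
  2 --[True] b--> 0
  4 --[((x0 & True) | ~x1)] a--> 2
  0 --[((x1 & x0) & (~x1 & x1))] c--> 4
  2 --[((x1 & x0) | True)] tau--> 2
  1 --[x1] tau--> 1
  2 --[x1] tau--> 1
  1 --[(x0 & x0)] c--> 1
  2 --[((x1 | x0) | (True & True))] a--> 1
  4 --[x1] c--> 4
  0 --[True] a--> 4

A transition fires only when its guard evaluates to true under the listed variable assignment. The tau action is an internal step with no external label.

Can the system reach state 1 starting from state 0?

Answer: REACHABLE

Working:
Guard filter leaves 13 enabled edge(s).
depth 0: {0}
depth 1: {1,4}  total {0,1,4}
depth 2: {2}  total {0,1,2,4}
Reach set: {0,1,2,4}
witness 1: a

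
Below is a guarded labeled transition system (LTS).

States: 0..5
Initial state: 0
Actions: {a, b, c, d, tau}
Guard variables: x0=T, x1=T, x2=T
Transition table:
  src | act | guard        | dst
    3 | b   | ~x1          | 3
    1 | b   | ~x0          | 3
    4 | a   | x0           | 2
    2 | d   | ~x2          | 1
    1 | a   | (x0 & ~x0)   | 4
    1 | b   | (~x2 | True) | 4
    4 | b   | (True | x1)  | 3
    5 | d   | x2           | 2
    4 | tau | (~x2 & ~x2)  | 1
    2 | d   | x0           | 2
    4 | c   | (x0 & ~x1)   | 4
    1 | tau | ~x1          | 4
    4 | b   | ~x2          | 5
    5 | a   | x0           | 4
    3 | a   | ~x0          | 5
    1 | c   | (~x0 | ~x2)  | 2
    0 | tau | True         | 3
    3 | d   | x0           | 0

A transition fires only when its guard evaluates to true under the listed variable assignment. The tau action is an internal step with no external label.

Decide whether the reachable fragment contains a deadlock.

Reach set: {0,3}
  0: tau→3  [1 exit(s)]
  3: d→0  [1 exit(s)]

Answer: DEADLOCK-FREE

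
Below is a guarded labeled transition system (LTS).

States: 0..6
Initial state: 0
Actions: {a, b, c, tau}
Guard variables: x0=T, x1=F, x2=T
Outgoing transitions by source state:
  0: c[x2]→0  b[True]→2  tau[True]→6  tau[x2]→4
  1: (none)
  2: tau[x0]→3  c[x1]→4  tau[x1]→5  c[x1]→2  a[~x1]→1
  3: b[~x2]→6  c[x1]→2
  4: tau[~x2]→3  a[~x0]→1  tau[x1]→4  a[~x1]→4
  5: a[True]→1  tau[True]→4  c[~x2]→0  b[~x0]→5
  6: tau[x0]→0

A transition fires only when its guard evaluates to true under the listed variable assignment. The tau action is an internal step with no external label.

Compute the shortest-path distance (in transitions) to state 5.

BFS to 5:
  depth 0: {0}
  depth 1: {2,4,6}
  depth 2: {1,3}
5 never appears.

Answer: UNREACHABLE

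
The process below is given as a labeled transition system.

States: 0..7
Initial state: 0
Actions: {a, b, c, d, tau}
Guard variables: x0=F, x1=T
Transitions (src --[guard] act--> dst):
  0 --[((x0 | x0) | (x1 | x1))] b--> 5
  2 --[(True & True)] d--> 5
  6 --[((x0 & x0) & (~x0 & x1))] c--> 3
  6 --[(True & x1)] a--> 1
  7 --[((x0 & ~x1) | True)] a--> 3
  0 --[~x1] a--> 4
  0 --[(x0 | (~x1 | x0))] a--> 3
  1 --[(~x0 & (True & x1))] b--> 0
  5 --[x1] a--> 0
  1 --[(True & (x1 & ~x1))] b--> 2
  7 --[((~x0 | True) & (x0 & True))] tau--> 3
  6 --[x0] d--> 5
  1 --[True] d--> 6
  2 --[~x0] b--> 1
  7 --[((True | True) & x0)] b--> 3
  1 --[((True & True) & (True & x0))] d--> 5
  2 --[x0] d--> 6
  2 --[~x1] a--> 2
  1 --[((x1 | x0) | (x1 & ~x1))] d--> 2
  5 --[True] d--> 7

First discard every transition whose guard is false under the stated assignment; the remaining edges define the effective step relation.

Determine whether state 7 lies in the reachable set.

After dropping false guards: 10 live edges.
depth 0: {0}
depth 1: {5}  cumulative {0,5}
depth 2: {7}  cumulative {0,5,7}
depth 3: {3}  cumulative {0,3,5,7}
Reach set: {0,3,5,7}
trace reaching 7: b·d

Answer: REACHABLE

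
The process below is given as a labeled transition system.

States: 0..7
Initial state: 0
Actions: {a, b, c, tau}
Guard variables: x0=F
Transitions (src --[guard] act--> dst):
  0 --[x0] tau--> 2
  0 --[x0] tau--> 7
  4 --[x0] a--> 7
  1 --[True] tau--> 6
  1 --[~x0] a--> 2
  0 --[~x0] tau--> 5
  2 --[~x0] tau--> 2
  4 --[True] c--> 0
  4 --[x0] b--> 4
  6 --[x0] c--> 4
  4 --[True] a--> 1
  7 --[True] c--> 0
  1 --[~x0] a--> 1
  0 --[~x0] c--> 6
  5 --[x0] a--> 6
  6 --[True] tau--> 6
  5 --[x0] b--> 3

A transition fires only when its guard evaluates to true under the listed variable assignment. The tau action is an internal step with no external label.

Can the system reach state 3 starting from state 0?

Answer: UNREACHABLE

Analysis:
10 transition(s) survive guard evaluation.
depth 0: {0}
depth 1: {5,6}  now seen {0,5,6}
Reachable = {0,5,6}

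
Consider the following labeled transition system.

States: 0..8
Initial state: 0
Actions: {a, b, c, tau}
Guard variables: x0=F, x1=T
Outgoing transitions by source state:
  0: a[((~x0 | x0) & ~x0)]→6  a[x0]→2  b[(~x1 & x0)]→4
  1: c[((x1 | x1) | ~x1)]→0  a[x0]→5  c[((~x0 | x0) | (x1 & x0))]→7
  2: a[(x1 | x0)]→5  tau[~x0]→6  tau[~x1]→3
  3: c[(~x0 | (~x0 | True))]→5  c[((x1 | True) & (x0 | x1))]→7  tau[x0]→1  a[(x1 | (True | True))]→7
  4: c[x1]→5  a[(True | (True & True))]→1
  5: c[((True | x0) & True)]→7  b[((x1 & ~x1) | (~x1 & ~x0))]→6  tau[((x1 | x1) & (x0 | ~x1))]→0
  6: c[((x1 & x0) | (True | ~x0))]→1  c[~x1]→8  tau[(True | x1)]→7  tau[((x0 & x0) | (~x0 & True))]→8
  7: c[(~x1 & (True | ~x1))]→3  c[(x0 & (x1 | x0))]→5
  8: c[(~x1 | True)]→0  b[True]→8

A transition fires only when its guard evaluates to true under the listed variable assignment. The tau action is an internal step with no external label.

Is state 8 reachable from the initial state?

Answer: REACHABLE

Trace:
After dropping false guards: 16 live edges.
Layer 0: {0}
Layer 1: {6}  now seen {0,6}
Layer 2: {1,7,8}  now seen {0,1,6,7,8}
Reachable = {0,1,6,7,8}
Path to 8: a·tau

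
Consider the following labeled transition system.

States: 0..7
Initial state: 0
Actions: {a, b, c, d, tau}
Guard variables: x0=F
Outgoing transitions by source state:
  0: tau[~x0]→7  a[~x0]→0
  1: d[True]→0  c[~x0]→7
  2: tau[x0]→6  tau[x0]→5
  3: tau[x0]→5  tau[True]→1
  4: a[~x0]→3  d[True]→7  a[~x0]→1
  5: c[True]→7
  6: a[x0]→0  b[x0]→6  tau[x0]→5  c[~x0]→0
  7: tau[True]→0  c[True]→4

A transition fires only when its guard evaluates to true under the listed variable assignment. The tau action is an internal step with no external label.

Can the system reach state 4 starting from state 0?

12 transition(s) survive guard evaluation.
Layer 0: {0}
Layer 1: {7}  total {0,7}
Layer 2: {4}  total {0,4,7}
Layer 3: {1,3}  total {0,1,3,4,7}
Reachable = {0,1,3,4,7}
trace reaching 4: tau·c

Answer: REACHABLE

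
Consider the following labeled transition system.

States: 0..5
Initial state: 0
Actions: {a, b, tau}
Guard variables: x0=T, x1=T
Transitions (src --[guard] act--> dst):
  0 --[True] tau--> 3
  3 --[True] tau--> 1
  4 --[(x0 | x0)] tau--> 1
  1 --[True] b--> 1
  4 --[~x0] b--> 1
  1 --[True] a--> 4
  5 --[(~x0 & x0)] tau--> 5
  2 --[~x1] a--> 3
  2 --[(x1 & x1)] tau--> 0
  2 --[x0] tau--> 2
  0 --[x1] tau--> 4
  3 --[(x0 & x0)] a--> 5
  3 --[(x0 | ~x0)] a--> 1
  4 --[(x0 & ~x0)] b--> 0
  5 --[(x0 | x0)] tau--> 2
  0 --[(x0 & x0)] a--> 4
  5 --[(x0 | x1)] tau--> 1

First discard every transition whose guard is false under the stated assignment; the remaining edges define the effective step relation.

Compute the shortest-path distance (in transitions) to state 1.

Breadth-first toward 1:
  L0 = {0}
  L1 = {3,4}
  L2 = {1,5}
1 enters at depth 2; path a·tau

Answer: 2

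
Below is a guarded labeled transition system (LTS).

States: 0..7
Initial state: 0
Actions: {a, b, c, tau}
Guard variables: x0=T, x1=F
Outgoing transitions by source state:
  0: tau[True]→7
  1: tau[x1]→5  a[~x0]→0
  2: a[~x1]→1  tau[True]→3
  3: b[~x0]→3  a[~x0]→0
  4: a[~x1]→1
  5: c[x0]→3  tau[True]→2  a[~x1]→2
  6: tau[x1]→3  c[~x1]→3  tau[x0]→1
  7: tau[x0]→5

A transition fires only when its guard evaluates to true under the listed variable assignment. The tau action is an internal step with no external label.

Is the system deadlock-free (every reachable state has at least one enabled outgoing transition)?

Answer: DEADLOCK at state 1

Working:
Reachable = {0,1,2,3,5,7}
  0: tau→7  [1 exit(s)]
  1: ∅  [STUCK]
  2: a→1  tau→3  [2 exit(s)]
  3: ∅  [STUCK]
  5: a→2  c→3  tau→2  [3 exit(s)]
  7: tau→5  [1 exit(s)]
trace reaching 1: tau·tau·tau·a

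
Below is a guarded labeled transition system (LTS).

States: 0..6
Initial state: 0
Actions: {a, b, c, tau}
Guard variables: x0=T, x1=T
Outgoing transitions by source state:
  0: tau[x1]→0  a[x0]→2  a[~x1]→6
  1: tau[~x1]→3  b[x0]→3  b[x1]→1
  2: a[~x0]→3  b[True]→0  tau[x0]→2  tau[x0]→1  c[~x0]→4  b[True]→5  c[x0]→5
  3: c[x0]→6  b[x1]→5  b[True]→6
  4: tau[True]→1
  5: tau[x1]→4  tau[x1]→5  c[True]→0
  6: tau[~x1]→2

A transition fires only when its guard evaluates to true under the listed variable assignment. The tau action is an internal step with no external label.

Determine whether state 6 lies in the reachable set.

After dropping false guards: 16 live edges.
L0 = {0}
L1 = {2}  cumulative {0,2}
L2 = {1,5}  cumulative {0,1,2,5}
L3 = {3,4}  cumulative {0,1,2,3,4,5}
L4 = {6}  cumulative {0,1,2,3,4,5,6}
Reachable = {0,1,2,3,4,5,6}
witness 6: a·tau·b·c

Answer: REACHABLE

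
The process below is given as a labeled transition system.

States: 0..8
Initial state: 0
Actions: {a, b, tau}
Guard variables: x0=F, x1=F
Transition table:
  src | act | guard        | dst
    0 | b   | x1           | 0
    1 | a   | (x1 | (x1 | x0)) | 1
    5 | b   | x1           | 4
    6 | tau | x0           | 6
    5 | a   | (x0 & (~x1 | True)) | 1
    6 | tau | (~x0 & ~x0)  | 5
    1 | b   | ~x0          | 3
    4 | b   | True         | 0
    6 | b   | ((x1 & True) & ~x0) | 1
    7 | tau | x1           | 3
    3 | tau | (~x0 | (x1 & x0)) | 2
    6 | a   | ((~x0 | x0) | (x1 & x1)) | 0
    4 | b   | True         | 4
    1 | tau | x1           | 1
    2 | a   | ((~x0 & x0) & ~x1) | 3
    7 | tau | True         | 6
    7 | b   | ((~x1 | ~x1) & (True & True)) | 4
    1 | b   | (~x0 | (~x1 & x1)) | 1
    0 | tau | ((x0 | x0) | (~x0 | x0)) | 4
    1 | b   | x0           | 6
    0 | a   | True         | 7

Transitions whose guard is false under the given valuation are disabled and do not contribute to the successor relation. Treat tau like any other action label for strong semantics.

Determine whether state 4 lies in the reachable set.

Answer: REACHABLE

Working:
After dropping false guards: 11 live edges.
depth 0: {0}
depth 1: {4,7}  now seen {0,4,7}
depth 2: {6}  now seen {0,4,6,7}
depth 3: {5}  now seen {0,4,5,6,7}
Reachable = {0,4,5,6,7}
witness 4: tau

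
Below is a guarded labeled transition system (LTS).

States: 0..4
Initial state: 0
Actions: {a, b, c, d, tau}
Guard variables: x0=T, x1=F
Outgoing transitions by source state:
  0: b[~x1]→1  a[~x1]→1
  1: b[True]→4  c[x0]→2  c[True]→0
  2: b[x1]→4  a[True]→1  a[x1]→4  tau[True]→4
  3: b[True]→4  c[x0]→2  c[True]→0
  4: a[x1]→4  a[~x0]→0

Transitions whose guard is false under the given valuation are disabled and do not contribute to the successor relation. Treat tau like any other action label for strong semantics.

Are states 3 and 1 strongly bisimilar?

Answer: BISIMILAR

Analysis:
Bisimulation quotient by refinement:
  π0 = {{0,1,2,3,4}}
  π1 = {{0},{1,3},{2},{4}}
Fixed point at round 2; 4 class(es).
class of 3: {1,3}; class of 1: {1,3}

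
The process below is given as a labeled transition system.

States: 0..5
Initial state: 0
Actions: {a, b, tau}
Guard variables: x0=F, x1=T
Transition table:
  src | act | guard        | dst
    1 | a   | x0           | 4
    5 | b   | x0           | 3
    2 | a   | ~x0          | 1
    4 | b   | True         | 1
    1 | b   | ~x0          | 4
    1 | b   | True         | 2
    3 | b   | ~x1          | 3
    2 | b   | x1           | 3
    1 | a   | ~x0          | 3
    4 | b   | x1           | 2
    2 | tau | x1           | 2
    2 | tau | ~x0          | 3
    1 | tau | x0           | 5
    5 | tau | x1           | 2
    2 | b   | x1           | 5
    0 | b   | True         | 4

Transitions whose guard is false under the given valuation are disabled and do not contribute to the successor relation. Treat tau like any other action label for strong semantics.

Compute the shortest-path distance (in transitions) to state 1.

Answer: 2

Trace:
BFS to 1:
  depth 0: {0}
  depth 1: {4}
  depth 2: {1,2}
1 enters at depth 2; path b·b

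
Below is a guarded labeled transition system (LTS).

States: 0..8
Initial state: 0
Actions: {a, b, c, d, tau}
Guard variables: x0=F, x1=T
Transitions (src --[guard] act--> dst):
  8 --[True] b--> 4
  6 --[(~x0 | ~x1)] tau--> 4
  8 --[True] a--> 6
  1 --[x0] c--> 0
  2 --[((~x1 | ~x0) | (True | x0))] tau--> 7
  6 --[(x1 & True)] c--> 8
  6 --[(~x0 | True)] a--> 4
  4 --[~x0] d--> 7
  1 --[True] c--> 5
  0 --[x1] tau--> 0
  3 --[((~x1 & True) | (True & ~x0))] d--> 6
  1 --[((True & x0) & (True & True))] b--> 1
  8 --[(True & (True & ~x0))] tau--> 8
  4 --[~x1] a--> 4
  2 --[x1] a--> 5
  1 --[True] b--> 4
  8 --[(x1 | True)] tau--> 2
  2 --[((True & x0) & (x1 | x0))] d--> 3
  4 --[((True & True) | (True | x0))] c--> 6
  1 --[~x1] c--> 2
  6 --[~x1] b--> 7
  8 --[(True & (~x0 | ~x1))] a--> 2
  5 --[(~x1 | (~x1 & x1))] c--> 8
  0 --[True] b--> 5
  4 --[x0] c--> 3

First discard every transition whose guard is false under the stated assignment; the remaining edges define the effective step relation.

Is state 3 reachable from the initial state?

Answer: UNREACHABLE

Working:
17 transition(s) survive guard evaluation.
Layer 0: {0}
Layer 1: {5}  total {0,5}
R = {0,5}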